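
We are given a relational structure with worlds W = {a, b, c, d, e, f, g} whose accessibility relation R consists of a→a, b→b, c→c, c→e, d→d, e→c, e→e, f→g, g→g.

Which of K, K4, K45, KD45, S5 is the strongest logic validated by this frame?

KD45

Transitive (axiom 4): yes — every two-step R-path is closed by a direct edge.
Euclidean (axiom 5): yes — any two successors of a common world are R-related.
Serial (axiom D): yes — every world has a successor (e.g. a R a).
Reflexive (axiom T): no — f is not related to itself.
So F validates K, K4, K45, KD45; S5 would additionally require R to be reflexive. The strongest is KD45.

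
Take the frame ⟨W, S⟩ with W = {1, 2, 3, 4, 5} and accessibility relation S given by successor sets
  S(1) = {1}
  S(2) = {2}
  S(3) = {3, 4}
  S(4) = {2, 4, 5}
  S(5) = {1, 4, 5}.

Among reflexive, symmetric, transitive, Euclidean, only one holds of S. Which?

Reflexive: yes — every world is S-related to itself.
Symmetric: no — 3 S 4 but not 4 S 3.
Transitive: no — 3 S 4 and 4 S 2, but not 3 S 2.
Euclidean: no — 4 S 2 and 4 S 5, but not 2 S 5.
Only reflexive holds.

reflexive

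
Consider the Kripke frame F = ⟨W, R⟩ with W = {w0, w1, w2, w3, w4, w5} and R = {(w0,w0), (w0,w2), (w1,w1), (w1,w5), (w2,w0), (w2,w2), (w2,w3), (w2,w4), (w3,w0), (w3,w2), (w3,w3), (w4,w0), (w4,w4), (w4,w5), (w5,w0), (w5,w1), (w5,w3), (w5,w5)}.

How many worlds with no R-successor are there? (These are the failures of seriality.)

R is serial; there are no such worlds.

0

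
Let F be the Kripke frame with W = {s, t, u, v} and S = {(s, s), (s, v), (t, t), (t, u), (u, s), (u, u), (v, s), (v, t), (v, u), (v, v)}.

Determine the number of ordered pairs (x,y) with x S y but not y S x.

4

Enumerating: (t,u), (u,s), (v,t), (v,u).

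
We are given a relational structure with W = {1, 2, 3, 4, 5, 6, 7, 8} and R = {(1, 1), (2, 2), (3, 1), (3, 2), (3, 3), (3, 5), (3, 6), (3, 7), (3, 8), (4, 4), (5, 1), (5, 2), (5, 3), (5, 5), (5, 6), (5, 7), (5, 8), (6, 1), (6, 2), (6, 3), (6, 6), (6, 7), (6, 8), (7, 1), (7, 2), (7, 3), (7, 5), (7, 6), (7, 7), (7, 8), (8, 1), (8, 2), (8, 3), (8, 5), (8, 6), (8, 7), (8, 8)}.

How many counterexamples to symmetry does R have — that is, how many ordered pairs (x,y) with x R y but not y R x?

Enumerating: (3,1), (3,2), (5,1), (5,2), (5,6), (6,1), (6,2), (7,1), (7,2), (8,1), (8,2).

11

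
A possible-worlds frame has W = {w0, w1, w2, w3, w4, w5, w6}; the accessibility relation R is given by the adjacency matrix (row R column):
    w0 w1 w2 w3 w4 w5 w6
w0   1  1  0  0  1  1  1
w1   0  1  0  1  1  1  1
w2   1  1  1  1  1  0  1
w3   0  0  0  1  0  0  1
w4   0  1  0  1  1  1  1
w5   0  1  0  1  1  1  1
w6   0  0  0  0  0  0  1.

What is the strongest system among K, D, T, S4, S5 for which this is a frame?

T

Serial (axiom D): yes — every world has a successor (e.g. w0 R w0).
Reflexive (axiom T): yes — every world is R-related to itself.
Transitive (axiom 4): no — w0 R w1 and w1 R w3, but not w0 R w3.
Euclidean (axiom 5): no — w0 R w6 and w0 R w1, but not w6 R w1.
So F validates K, D, T; S4 would additionally require R to be transitive. The strongest is T.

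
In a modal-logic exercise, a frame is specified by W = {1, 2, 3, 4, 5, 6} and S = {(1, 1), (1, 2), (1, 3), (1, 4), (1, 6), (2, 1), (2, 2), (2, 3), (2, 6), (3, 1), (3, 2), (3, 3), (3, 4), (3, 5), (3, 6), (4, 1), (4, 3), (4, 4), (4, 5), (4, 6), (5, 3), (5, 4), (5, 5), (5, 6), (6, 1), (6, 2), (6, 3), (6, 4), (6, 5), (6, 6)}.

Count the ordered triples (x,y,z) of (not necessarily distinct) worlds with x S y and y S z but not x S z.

16

Enumerating: (1,3,5), (1,4,5), (1,6,5), (2,1,4), (2,3,4), (2,3,5), (2,6,4), (2,6,5), (4,1,2), (4,3,2), (4,6,2), (5,3,1), (5,3,2), (5,4,1), (5,6,1), (5,6,2).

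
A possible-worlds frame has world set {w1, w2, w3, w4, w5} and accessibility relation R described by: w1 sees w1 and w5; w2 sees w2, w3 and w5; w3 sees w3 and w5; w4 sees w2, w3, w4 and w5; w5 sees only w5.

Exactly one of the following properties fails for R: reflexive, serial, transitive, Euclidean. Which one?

Euclidean

Reflexive: yes — every world is R-related to itself.
Serial: yes — every world has a successor (e.g. w1 R w1).
Transitive: yes — every two-step R-path is closed by a direct edge.
Euclidean: no — w2 R w5 and w2 R w3, but not w5 R w3.
Only Euclidean fails.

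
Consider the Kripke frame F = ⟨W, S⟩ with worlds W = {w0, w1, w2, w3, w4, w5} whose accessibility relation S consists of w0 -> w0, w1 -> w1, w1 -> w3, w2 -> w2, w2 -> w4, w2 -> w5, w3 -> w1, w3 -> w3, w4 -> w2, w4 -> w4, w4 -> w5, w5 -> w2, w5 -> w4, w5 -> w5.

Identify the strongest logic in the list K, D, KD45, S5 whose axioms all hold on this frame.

Serial (axiom D): yes — every world has a successor (e.g. w0 S w0).
Euclidean (axiom 5): yes — any two successors of a common world are S-related.
Transitive (axiom 4): yes — every two-step S-path is closed by a direct edge.
Reflexive (axiom T): yes — every world is S-related to itself.
So F validates K, D, KD45, S5. The strongest is S5.

S5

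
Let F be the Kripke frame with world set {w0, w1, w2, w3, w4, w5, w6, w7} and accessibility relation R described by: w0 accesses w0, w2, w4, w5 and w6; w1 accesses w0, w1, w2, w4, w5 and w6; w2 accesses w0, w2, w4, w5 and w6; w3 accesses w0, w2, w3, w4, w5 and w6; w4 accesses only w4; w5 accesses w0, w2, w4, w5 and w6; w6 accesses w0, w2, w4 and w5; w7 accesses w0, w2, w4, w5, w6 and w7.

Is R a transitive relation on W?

Transitive: no — w6 R w0 and w0 R w6, but not w6 R w6.

No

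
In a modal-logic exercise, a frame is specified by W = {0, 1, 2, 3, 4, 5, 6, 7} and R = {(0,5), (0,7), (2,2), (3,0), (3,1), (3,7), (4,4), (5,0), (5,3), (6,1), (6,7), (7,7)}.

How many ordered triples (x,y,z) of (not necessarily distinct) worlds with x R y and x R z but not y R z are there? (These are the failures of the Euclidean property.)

Enumerating: (0,5,5), (0,5,7), (0,7,5), (3,0,0), (3,0,1), (3,1,0), (3,1,1), (3,1,7), (3,7,0), (3,7,1), (5,0,0), (5,0,3), (5,3,3), (6,1,1), (6,1,7), (6,7,1).

16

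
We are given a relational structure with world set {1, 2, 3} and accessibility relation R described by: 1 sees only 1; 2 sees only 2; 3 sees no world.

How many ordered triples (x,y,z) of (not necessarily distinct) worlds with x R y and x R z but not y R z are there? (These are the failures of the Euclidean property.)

0

R is Euclidean; there are no such tuples.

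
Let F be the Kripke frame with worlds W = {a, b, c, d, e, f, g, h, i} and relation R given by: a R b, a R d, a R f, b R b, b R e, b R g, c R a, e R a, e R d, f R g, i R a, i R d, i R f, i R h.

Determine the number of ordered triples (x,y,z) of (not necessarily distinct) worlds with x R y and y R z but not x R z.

Enumerating: (a,b,e), (a,b,g), (a,f,g), (b,e,a), (b,e,d), (c,a,b), (c,a,d), (c,a,f), (e,a,b), (e,a,f), (i,a,b), (i,f,g).

12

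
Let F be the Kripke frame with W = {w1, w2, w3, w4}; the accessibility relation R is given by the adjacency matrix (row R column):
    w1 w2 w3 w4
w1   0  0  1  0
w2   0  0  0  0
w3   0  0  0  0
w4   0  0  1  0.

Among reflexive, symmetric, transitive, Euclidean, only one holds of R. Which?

Reflexive: no — w1 is not related to itself.
Symmetric: no — w1 R w3 but not w3 R w1.
Transitive: yes — every two-step R-path is closed by a direct edge.
Euclidean: no — w1 R w3 and w1 R w3, but not w3 R w3.
Only transitive holds.

transitive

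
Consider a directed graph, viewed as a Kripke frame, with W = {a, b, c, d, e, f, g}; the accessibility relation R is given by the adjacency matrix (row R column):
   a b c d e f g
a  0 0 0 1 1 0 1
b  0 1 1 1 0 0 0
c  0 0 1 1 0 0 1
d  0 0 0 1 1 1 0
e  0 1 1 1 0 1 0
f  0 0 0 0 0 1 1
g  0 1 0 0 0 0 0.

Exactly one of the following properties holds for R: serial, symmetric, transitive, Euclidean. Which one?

Serial: yes — every world has a successor (e.g. a R d).
Symmetric: no — a R d but not d R a.
Transitive: no — a R d and d R f, but not a R f.
Euclidean: no — a R d and a R g, but not d R g.
Only serial holds.

serial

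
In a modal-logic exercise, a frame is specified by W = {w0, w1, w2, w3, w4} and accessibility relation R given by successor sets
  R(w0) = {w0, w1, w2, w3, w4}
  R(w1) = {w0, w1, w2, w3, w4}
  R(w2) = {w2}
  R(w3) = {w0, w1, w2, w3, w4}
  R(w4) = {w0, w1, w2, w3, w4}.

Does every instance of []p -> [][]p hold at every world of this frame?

Yes

The schema 4 characterises exactly the transitive frames.
Transitive: yes — every two-step R-path is closed by a direct edge.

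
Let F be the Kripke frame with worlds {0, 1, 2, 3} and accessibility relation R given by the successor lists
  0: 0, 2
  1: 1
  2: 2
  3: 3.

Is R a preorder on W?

Yes

Reflexive: yes — every world is R-related to itself.
Transitive: yes — every two-step R-path is closed by a direct edge.
So R is a preorder.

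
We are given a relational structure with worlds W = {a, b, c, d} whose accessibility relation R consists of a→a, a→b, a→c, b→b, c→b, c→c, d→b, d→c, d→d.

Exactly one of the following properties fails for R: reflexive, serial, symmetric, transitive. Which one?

Reflexive: yes — every world is R-related to itself.
Serial: yes — every world has a successor (e.g. a R a).
Symmetric: no — a R b but not b R a.
Transitive: yes — every two-step R-path is closed by a direct edge.
Only symmetric fails.

symmetric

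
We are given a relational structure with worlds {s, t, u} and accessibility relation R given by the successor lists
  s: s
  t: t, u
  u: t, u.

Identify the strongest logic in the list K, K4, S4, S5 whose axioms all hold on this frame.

S5

Transitive (axiom 4): yes — every two-step R-path is closed by a direct edge.
Reflexive (axiom T): yes — every world is R-related to itself.
Euclidean (axiom 5): yes — any two successors of a common world are R-related.
So F validates K, K4, S4, S5. The strongest is S5.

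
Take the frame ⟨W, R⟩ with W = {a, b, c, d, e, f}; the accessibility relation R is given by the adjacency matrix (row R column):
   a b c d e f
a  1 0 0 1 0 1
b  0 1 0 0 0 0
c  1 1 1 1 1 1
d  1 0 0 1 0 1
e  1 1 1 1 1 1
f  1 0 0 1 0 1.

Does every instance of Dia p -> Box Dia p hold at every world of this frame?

Axiom 5 corresponds to the accessibility relation being Euclidean.
Euclidean: no — c R a and c R b, but not a R b.

No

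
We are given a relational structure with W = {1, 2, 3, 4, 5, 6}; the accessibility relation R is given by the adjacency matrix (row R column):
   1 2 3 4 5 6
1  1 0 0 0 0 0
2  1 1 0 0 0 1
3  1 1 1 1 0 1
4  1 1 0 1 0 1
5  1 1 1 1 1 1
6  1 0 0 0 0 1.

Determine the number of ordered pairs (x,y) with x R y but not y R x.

15

Enumerating: (2,1), (2,6), (3,1), (3,2), (3,4), (3,6), (4,1), (4,2), (4,6), (5,1), (5,2), (5,3), (5,4), (5,6), (6,1).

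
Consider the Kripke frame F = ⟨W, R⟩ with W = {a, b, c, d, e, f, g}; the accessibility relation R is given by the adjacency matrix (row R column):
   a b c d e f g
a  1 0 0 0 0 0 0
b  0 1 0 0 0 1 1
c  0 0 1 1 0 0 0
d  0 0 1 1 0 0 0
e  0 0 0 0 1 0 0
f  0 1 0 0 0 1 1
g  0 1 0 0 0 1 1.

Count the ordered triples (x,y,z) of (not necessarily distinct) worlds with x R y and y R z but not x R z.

0

R is transitive; there are no such tuples.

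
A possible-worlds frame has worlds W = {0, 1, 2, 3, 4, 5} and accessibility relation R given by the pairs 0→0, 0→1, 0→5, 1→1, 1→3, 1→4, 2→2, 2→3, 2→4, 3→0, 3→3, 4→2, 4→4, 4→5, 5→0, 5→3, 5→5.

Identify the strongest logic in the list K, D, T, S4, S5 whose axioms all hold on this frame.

T

Serial (axiom D): yes — every world has a successor (e.g. 0 R 0).
Reflexive (axiom T): yes — every world is R-related to itself.
Transitive (axiom 4): no — 0 R 1 and 1 R 3, but not 0 R 3.
Euclidean (axiom 5): no — 0 R 1 and 0 R 5, but not 1 R 5.
So F validates K, D, T; S4 would additionally require R to be transitive. The strongest is T.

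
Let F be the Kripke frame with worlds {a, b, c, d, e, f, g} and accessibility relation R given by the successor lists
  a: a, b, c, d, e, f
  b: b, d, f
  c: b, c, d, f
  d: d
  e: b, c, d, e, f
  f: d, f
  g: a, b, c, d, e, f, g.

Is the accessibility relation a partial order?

Yes

Reflexive: yes — every world is R-related to itself.
Transitive: yes — every two-step R-path is closed by a direct edge.
Antisymmetric: yes — no distinct pair is related both ways.
So R is a partial order.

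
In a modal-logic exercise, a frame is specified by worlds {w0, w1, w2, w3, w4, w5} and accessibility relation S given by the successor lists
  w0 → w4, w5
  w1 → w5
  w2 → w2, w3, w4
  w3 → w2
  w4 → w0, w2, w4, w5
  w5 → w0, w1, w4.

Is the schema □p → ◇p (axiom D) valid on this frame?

The schema D characterises exactly the serial frames.
Serial: yes — every world has a successor (e.g. w0 S w4).

Yes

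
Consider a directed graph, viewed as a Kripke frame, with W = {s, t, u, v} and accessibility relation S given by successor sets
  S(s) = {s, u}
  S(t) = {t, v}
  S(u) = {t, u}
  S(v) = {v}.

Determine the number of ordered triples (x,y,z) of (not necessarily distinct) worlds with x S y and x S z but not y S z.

3

Enumerating: (s,u,s), (t,v,t), (u,t,u).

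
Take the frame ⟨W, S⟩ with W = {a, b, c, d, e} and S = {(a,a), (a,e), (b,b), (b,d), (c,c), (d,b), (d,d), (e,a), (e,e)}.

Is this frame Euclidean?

Yes

Euclidean: yes — any two successors of a common world are S-related.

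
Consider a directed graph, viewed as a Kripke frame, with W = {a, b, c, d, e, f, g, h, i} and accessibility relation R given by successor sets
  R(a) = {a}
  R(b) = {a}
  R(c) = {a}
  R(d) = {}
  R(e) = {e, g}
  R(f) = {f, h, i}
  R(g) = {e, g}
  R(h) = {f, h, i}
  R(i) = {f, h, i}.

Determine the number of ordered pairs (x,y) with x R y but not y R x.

2

Enumerating: (b,a), (c,a).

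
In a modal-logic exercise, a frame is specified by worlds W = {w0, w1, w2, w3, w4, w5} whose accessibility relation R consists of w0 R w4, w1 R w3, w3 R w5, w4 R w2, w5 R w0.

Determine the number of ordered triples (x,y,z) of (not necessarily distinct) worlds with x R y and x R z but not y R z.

5

Enumerating: (w0,w4,w4), (w1,w3,w3), (w3,w5,w5), (w4,w2,w2), (w5,w0,w0).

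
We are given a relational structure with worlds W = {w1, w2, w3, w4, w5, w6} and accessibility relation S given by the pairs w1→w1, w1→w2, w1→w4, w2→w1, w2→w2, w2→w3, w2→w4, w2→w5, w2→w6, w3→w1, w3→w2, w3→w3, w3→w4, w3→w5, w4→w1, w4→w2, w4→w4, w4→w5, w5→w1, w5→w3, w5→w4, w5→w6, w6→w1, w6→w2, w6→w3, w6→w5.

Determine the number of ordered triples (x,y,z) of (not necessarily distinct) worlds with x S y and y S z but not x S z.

23

Enumerating: (w1,w2,w3), (w1,w2,w5), (w1,w2,w6), (w1,w4,w5), (w3,w2,w6), (w3,w5,w6), (w4,w2,w3), (w4,w2,w6), (w4,w5,w3), (w4,w5,w6), (w5,w1,w2), (w5,w3,w2), … and 11 more.
Total: 23.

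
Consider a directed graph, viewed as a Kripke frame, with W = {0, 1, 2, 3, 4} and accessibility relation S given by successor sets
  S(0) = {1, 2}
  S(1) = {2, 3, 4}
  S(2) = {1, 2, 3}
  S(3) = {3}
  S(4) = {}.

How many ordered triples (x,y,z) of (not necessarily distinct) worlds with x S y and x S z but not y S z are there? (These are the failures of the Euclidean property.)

10

Enumerating: (0,1,1), (1,2,4), (1,3,2), (1,3,4), (1,4,2), (1,4,3), (1,4,4), (2,1,1), (2,3,1), (2,3,2).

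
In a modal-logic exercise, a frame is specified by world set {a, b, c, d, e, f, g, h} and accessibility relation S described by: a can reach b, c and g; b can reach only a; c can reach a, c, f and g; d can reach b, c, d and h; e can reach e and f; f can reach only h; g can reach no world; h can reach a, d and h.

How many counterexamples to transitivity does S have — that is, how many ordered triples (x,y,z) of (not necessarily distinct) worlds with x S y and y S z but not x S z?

21

Enumerating: (a,b,a), (a,c,a), (a,c,f), (b,a,b), (b,a,c), (b,a,g), (c,a,b), (c,f,h), (d,b,a), (d,c,a), (d,c,f), (d,c,g), … and 9 more.
Total: 21.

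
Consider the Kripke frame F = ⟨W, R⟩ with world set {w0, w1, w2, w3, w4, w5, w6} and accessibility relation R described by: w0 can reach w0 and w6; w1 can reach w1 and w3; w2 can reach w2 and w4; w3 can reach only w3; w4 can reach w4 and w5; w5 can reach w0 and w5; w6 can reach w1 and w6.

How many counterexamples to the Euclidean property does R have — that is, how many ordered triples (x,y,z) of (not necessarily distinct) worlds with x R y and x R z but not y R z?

6

Enumerating: (w0,w6,w0), (w1,w3,w1), (w2,w4,w2), (w4,w5,w4), (w5,w0,w5), (w6,w1,w6).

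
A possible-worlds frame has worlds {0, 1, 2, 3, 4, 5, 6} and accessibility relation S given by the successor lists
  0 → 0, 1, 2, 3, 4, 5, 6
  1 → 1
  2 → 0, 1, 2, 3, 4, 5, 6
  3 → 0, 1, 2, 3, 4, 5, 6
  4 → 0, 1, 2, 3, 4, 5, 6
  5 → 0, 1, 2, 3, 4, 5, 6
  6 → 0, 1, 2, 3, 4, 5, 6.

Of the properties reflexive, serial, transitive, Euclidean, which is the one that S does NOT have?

Reflexive: yes — every world is S-related to itself.
Serial: yes — every world has a successor (e.g. 0 S 0).
Transitive: yes — every two-step S-path is closed by a direct edge.
Euclidean: no — 0 S 1 and 0 S 2, but not 1 S 2.
Only Euclidean fails.

Euclidean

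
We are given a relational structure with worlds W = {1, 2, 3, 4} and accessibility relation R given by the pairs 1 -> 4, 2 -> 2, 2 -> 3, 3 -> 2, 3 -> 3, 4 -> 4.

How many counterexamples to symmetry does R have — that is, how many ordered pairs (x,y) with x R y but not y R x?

Enumerating: (1,4).

1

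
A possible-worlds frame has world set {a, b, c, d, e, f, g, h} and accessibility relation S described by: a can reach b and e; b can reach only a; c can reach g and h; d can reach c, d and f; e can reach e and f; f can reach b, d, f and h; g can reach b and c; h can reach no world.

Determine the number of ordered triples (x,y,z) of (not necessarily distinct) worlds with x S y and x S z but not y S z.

27

Enumerating: (a,b,b), (a,b,e), (a,e,b), (b,a,a), (c,g,g), (c,g,h), (c,h,g), (c,h,h), (d,c,c), (d,c,d), (d,c,f), (d,f,c), … and 15 more.
Total: 27.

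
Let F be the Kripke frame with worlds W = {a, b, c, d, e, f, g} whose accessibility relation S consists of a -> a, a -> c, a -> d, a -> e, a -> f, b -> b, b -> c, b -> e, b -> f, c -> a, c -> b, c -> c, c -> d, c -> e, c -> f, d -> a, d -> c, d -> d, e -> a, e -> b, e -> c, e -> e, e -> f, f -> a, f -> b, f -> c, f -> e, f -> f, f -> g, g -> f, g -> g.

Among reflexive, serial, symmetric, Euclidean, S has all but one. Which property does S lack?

Euclidean

Reflexive: yes — every world is S-related to itself.
Serial: yes — every world has a successor (e.g. a S a).
Symmetric: yes — every pair in S has its reverse in S.
Euclidean: no — a S d and a S e, but not d S e.
Only Euclidean fails.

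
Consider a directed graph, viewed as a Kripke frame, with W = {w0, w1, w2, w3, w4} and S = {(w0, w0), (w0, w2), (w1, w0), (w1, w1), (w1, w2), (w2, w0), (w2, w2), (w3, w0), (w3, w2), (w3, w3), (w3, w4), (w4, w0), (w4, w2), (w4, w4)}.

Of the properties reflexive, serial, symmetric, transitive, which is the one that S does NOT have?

symmetric

Reflexive: yes — every world is S-related to itself.
Serial: yes — every world has a successor (e.g. w0 S w0).
Symmetric: no — w1 S w0 but not w0 S w1.
Transitive: yes — every two-step S-path is closed by a direct edge.
Only symmetric fails.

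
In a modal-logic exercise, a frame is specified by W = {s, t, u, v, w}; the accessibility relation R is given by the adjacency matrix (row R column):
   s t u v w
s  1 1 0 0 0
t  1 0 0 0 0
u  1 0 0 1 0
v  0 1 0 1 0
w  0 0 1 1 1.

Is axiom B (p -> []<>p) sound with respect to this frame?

No

By correspondence theory, B is valid on a frame iff R is symmetric.
Symmetric: no — u R s but not s R u.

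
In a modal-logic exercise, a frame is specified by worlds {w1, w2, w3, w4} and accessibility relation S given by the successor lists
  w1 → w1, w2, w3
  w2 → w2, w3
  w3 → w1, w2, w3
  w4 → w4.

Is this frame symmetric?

No

Symmetric: no — w1 S w2 but not w2 S w1.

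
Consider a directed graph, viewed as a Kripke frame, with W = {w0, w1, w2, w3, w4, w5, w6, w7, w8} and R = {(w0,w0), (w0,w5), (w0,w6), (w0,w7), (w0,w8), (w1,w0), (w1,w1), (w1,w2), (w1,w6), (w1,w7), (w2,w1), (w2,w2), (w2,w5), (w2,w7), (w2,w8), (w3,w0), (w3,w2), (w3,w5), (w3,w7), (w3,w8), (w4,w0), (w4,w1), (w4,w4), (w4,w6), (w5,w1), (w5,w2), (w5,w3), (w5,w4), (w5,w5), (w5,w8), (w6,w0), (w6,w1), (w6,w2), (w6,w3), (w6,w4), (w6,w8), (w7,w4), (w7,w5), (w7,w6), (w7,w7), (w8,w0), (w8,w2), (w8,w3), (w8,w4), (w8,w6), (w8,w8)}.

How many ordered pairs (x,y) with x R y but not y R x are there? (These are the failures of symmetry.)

Enumerating: (w0,w5), (w0,w7), (w1,w0), (w1,w7), (w2,w7), (w3,w0), (w3,w2), (w3,w7), (w4,w0), (w4,w1), (w5,w1), (w5,w4), … and 7 more.
Total: 19.

19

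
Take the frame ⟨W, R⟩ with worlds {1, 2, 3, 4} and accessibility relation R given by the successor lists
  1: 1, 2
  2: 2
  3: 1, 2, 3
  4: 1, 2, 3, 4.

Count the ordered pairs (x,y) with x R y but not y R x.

6

Enumerating: (1,2), (3,1), (3,2), (4,1), (4,2), (4,3).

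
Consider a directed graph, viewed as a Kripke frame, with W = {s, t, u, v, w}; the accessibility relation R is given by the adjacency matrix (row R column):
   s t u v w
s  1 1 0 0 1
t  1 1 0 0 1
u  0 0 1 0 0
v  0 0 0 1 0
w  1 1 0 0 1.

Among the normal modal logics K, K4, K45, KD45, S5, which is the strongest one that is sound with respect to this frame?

S5

Transitive (axiom 4): yes — every two-step R-path is closed by a direct edge.
Euclidean (axiom 5): yes — any two successors of a common world are R-related.
Serial (axiom D): yes — every world has a successor (e.g. s R s).
Reflexive (axiom T): yes — every world is R-related to itself.
So F validates K, K4, K45, KD45, S5. The strongest is S5.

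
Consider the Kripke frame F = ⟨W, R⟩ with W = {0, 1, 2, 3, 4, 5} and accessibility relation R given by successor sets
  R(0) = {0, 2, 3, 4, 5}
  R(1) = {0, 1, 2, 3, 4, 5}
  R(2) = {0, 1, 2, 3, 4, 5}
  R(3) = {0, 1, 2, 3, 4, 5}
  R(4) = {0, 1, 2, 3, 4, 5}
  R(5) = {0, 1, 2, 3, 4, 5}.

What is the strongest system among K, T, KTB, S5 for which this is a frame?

Reflexive (axiom T): yes — every world is R-related to itself.
Symmetric (axiom B): no — 1 R 0 but not 0 R 1.
Euclidean (axiom 5): no — 2 R 0 and 2 R 1, but not 0 R 1.
So F validates K, T; KTB would additionally require R to be symmetric. The strongest is T.

T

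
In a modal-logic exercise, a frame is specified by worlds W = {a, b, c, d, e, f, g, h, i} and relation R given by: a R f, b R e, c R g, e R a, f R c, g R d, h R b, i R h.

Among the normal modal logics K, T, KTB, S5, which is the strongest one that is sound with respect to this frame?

Reflexive (axiom T): no — a is not related to itself.
Symmetric (axiom B): no — a R f but not f R a.
Euclidean (axiom 5): no — a R f and a R f, but not f R f.
So F validates K; T would additionally require R to be reflexive. The strongest is K.

K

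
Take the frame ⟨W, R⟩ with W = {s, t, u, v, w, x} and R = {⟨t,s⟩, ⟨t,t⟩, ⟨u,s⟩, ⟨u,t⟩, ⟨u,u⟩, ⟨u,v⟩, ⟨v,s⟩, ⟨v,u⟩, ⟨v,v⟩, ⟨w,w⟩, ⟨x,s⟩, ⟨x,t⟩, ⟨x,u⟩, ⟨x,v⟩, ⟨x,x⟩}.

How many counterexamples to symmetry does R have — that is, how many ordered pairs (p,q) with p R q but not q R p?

Enumerating: (t,s), (u,s), (u,t), (v,s), (x,s), (x,t), (x,u), (x,v).

8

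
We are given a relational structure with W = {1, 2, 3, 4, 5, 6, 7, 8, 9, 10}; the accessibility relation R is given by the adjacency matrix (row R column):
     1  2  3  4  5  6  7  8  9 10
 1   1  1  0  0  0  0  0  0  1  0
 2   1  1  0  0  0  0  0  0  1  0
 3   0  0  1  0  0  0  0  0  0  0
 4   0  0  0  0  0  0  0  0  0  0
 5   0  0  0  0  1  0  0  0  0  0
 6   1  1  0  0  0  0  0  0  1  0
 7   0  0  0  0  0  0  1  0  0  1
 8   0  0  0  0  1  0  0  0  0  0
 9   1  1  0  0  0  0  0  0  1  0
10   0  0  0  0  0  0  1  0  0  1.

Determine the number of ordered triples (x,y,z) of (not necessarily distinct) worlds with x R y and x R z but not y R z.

R is Euclidean; there are no such tuples.

0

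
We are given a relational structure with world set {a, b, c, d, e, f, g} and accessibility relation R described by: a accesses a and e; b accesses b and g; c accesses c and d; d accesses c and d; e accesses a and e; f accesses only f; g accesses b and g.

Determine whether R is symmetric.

Yes

Symmetric: yes — every pair in R has its reverse in R.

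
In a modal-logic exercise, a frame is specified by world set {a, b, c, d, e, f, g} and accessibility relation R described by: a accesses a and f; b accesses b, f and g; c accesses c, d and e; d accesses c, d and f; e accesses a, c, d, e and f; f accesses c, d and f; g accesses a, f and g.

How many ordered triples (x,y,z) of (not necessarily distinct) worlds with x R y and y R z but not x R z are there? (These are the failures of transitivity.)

12

Enumerating: (a,f,c), (a,f,d), (b,f,c), (b,f,d), (b,g,a), (c,d,f), (c,e,a), (c,e,f), (d,c,e), (f,c,e), (g,f,c), (g,f,d).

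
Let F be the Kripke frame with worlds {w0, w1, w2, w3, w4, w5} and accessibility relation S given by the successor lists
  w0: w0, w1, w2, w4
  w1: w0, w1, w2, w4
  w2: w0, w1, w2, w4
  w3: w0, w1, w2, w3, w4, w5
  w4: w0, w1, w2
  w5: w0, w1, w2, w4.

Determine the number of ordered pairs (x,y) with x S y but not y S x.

Enumerating: (w3,w0), (w3,w1), (w3,w2), (w3,w4), (w3,w5), (w5,w0), (w5,w1), (w5,w2), (w5,w4).

9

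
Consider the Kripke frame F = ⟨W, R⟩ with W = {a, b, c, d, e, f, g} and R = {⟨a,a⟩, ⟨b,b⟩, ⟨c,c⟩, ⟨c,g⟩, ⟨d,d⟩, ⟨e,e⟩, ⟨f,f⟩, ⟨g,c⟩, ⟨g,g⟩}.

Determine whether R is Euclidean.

Yes

Euclidean: yes — any two successors of a common world are R-related.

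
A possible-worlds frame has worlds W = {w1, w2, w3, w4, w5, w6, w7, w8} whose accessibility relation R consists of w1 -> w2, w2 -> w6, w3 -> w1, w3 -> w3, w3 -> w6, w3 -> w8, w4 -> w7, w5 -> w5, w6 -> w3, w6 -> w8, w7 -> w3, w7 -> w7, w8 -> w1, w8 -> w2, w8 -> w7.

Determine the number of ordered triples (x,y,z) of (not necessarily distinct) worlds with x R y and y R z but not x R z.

Enumerating: (w1,w2,w6), (w2,w6,w3), (w2,w6,w8), (w3,w1,w2), (w3,w8,w2), (w3,w8,w7), (w4,w7,w3), (w6,w3,w1), (w6,w3,w6), (w6,w8,w1), (w6,w8,w2), (w6,w8,w7), (w7,w3,w1), (w7,w3,w6), (w7,w3,w8), (w8,w2,w6), (w8,w7,w3).

17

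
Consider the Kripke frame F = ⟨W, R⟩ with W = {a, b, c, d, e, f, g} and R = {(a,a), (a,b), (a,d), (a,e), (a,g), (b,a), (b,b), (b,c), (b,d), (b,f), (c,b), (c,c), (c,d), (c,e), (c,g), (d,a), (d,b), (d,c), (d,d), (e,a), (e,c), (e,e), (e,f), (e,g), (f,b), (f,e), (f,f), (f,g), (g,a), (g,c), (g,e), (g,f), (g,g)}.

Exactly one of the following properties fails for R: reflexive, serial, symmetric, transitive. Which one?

Reflexive: yes — every world is R-related to itself.
Serial: yes — every world has a successor (e.g. a R a).
Symmetric: yes — every pair in R has its reverse in R.
Transitive: no — a R b and b R c, but not a R c.
Only transitive fails.

transitive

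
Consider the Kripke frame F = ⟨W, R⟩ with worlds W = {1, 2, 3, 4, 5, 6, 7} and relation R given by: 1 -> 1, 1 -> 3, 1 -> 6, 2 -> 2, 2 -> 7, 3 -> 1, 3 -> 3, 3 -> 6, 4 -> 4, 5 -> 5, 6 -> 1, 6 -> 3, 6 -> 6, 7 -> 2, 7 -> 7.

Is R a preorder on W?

Reflexive: yes — every world is R-related to itself.
Transitive: yes — every two-step R-path is closed by a direct edge.
So R is a preorder.

Yes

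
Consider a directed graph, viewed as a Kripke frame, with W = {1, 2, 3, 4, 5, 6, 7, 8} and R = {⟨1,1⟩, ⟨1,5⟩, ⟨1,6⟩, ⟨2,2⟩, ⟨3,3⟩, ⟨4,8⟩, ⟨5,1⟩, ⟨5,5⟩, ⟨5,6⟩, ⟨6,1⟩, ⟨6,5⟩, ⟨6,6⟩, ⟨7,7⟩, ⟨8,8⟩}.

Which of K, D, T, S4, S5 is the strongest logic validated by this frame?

Serial (axiom D): yes — every world has a successor (e.g. 1 R 1).
Reflexive (axiom T): no — 4 is not related to itself.
Transitive (axiom 4): yes — every two-step R-path is closed by a direct edge.
Euclidean (axiom 5): yes — any two successors of a common world are R-related.
So F validates K, D; T would additionally require R to be reflexive. The strongest is D.

D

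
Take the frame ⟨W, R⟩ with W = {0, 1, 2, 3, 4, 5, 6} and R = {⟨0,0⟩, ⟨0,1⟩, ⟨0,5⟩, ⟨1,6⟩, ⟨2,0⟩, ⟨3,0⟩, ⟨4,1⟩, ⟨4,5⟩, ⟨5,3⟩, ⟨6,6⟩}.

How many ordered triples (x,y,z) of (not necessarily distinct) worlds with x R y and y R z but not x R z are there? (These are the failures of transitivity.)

9

Enumerating: (0,1,6), (0,5,3), (2,0,1), (2,0,5), (3,0,1), (3,0,5), (4,1,6), (4,5,3), (5,3,0).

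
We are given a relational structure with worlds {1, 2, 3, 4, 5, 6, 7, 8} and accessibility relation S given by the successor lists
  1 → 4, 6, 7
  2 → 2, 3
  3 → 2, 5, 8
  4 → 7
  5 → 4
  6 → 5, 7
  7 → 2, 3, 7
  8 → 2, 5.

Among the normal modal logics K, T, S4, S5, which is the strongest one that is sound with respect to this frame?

K

Reflexive (axiom T): no — 1 is not related to itself.
Transitive (axiom 4): no — 1 S 6 and 6 S 5, but not 1 S 5.
Euclidean (axiom 5): no — 1 S 4 and 1 S 6, but not 4 S 6.
So F validates K; T would additionally require S to be reflexive. The strongest is K.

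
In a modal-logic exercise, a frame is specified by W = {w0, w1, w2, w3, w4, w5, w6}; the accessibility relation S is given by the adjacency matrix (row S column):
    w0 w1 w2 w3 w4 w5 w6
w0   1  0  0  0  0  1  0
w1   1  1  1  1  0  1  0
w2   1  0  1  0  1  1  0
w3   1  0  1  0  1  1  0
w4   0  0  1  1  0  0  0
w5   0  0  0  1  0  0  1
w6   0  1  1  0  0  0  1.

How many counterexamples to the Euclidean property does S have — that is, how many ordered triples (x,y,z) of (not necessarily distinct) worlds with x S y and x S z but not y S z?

39

Enumerating: (w0,w5,w0), (w0,w5,w5), (w1,w0,w1), (w1,w0,w2), (w1,w0,w3), (w1,w2,w1), (w1,w2,w3), (w1,w3,w1), (w1,w3,w3), (w1,w5,w0), (w1,w5,w1), (w1,w5,w2), … and 27 more.
Total: 39.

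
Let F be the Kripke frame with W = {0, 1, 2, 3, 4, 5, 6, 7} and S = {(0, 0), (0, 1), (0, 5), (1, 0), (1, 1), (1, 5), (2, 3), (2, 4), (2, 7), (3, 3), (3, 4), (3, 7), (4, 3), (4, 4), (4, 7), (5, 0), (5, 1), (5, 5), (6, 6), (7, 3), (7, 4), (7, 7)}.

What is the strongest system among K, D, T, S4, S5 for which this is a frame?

Serial (axiom D): yes — every world has a successor (e.g. 0 S 0).
Reflexive (axiom T): no — 2 is not related to itself.
Transitive (axiom 4): yes — every two-step S-path is closed by a direct edge.
Euclidean (axiom 5): yes — any two successors of a common world are S-related.
So F validates K, D; T would additionally require S to be reflexive. The strongest is D.

D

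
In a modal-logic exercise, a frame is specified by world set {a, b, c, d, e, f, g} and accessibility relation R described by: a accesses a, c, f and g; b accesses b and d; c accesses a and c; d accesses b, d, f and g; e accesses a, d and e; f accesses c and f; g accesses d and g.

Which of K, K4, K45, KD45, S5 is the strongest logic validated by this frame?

Transitive (axiom 4): no — a R g and g R d, but not a R d.
Euclidean (axiom 5): no — a R c and a R f, but not c R f.
Serial (axiom D): yes — every world has a successor (e.g. a R a).
Reflexive (axiom T): yes — every world is R-related to itself.
So F validates K; K4 would additionally require R to be transitive. The strongest is K.

K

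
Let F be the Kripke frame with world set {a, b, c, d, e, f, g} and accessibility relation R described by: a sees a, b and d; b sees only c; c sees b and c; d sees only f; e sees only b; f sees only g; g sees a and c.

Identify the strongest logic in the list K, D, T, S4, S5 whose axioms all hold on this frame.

Serial (axiom D): yes — every world has a successor (e.g. a R a).
Reflexive (axiom T): no — b is not related to itself.
Transitive (axiom 4): no — a R b and b R c, but not a R c.
Euclidean (axiom 5): no — a R b and a R d, but not b R d.
So F validates K, D; T would additionally require R to be reflexive. The strongest is D.

D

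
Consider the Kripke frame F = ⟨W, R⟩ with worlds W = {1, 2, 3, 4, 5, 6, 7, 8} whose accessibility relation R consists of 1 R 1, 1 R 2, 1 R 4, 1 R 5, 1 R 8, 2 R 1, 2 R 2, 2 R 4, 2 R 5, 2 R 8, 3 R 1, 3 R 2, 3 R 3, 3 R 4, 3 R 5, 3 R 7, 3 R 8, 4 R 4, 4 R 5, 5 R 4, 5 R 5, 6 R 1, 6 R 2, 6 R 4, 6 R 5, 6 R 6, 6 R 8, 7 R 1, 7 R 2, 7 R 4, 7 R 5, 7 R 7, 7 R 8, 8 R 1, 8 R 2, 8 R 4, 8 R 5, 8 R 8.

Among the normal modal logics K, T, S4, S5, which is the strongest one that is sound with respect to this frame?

Reflexive (axiom T): yes — every world is R-related to itself.
Transitive (axiom 4): yes — every two-step R-path is closed by a direct edge.
Euclidean (axiom 5): no — 1 R 4 and 1 R 2, but not 4 R 2.
So F validates K, T, S4; S5 would additionally require R to be Euclidean. The strongest is S4.

S4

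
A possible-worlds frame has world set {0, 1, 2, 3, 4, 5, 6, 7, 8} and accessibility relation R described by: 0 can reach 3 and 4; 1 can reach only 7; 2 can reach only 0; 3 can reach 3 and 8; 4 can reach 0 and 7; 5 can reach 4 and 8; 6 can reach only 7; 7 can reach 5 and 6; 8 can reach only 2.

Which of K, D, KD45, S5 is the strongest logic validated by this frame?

D

Serial (axiom D): yes — every world has a successor (e.g. 0 R 3).
Euclidean (axiom 5): no — 0 R 3 and 0 R 4, but not 3 R 4.
Transitive (axiom 4): no — 0 R 3 and 3 R 8, but not 0 R 8.
Reflexive (axiom T): no — 0 is not related to itself.
So F validates K, D; KD45 would additionally require R to be Euclidean and transitive. The strongest is D.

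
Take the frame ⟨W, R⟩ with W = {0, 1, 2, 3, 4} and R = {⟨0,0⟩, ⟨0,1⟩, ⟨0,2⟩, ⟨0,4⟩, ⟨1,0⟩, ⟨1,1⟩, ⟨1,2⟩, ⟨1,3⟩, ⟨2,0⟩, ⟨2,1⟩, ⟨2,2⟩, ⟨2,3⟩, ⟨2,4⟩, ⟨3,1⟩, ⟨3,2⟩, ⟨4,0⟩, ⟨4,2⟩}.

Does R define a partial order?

No

Reflexive: no — 3 is not related to itself.
Transitive: no — 0 R 1 and 1 R 3, but not 0 R 3.
Antisymmetric: no — 0 R 1 and 1 R 0 with 0 ≠ 1.
So R is not a partial order.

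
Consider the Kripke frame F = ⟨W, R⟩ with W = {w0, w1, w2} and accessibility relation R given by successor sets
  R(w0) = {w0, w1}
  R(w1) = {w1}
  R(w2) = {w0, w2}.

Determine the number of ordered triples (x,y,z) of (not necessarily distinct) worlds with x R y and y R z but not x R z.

1

Enumerating: (w2,w0,w1).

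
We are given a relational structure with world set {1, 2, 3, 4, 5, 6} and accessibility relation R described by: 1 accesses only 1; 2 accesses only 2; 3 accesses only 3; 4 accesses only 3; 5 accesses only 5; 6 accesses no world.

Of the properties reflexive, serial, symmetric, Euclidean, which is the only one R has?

Euclidean

Reflexive: no — 4 is not related to itself.
Serial: no — 6 has no R-successor.
Symmetric: no — 4 R 3 but not 3 R 4.
Euclidean: yes — any two successors of a common world are R-related.
Only Euclidean holds.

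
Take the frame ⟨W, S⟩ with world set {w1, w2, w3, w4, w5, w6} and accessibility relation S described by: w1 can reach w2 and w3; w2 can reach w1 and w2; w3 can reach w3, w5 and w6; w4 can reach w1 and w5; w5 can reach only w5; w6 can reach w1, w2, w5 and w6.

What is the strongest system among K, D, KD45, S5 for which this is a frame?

Serial (axiom D): yes — every world has a successor (e.g. w1 S w2).
Euclidean (axiom 5): no — w1 S w2 and w1 S w3, but not w2 S w3.
Transitive (axiom 4): no — w1 S w3 and w3 S w5, but not w1 S w5.
Reflexive (axiom T): no — w1 is not related to itself.
So F validates K, D; KD45 would additionally require S to be Euclidean and transitive. The strongest is D.

D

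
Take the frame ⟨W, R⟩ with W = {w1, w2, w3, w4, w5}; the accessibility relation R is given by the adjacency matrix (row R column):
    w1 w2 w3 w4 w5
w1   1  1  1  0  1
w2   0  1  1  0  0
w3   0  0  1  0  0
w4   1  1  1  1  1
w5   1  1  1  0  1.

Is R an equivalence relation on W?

No

Reflexive: yes — every world is R-related to itself.
Symmetric: no — w1 R w2 but not w2 R w1.
Transitive: yes — every two-step R-path is closed by a direct edge.
So R is not an equivalence relation.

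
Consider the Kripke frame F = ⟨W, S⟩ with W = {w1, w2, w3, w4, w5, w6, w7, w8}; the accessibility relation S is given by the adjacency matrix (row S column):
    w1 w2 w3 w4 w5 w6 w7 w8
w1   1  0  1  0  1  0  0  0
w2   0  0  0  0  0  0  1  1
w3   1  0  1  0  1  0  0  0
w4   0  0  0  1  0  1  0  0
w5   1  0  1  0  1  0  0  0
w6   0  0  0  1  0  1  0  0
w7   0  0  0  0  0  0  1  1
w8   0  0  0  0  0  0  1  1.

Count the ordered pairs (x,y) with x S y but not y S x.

2

Enumerating: (w2,w7), (w2,w8).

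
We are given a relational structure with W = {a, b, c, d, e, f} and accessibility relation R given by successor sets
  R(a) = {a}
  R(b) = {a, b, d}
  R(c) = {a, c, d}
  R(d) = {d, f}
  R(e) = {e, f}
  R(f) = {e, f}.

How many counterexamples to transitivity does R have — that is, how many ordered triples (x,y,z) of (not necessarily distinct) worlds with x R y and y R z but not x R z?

3

Enumerating: (b,d,f), (c,d,f), (d,f,e).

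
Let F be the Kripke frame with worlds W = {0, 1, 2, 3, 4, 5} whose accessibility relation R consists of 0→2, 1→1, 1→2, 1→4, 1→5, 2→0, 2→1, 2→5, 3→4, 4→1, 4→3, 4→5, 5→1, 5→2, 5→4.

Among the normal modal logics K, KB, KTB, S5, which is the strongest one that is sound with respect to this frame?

KB

Symmetric (axiom B): yes — every pair in R has its reverse in R.
Reflexive (axiom T): no — 0 is not related to itself.
Euclidean (axiom 5): no — 1 R 2 and 1 R 4, but not 2 R 4.
So F validates K, KB; KTB would additionally require R to be reflexive. The strongest is KB.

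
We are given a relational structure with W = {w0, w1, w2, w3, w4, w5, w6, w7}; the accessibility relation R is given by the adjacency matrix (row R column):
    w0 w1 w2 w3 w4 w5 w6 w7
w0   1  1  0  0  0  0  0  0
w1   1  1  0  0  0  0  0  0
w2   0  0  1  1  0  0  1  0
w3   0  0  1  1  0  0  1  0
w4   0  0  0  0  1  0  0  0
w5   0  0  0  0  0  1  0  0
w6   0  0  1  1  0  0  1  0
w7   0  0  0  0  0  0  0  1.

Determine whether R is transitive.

Transitive: yes — every two-step R-path is closed by a direct edge.

Yes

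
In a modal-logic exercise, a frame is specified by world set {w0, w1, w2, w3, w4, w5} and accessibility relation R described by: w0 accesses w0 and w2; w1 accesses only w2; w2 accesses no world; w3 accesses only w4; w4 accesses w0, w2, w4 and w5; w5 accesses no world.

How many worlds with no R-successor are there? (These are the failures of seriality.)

2

Enumerating: w2, w5.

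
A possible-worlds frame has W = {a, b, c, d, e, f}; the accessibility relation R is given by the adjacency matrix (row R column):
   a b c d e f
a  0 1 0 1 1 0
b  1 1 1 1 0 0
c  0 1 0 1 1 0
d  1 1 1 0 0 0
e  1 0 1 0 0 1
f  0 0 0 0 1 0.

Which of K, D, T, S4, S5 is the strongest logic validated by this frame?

D

Serial (axiom D): yes — every world has a successor (e.g. a R b).
Reflexive (axiom T): no — a is not related to itself.
Transitive (axiom 4): no — a R b and b R c, but not a R c.
Euclidean (axiom 5): no — a R b and a R e, but not b R e.
So F validates K, D; T would additionally require R to be reflexive. The strongest is D.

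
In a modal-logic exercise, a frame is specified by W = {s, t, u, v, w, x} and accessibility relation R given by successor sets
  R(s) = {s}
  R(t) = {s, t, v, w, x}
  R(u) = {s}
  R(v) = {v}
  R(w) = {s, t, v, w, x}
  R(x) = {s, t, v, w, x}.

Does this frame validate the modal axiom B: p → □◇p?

No

Axiom B corresponds to the accessibility relation being symmetric.
Symmetric: no — t R s but not s R t.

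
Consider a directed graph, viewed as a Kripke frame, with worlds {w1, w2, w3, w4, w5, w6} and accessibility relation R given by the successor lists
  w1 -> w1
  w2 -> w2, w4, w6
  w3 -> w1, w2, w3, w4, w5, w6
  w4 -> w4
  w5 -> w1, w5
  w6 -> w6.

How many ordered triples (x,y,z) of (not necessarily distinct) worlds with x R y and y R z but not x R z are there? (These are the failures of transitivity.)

R is transitive; there are no such tuples.

0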